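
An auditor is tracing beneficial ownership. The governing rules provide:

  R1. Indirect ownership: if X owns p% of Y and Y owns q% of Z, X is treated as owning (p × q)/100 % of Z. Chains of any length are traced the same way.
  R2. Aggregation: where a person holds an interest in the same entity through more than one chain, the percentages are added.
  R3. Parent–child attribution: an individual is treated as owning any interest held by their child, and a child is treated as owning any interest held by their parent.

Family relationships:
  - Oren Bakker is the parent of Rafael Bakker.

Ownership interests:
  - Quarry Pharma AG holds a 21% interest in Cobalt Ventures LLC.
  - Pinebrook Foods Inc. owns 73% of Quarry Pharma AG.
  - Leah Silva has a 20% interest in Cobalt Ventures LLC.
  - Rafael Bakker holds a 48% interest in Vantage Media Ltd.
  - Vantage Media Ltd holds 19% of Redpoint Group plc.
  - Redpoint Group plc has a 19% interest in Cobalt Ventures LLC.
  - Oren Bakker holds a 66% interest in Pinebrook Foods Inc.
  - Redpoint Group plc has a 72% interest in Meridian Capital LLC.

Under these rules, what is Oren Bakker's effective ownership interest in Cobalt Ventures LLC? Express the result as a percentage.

11.8506%

By parent–child attribution (R3), Oren Bakker is treated as owning Rafael Bakker's 48% interest in Vantage Media Ltd.
Chain via Pinebrook Foods Inc. → Quarry Pharma AG (R1): 66% × 73% × 21% = 10.1178% of Cobalt Ventures LLC.
Chain via Vantage Media Ltd → Redpoint Group plc (R1): 48% × 19% × 19% = 1.7328% of Cobalt Ventures LLC.
Aggregating (R2): 10.1178% + 1.7328% = 11.8506%.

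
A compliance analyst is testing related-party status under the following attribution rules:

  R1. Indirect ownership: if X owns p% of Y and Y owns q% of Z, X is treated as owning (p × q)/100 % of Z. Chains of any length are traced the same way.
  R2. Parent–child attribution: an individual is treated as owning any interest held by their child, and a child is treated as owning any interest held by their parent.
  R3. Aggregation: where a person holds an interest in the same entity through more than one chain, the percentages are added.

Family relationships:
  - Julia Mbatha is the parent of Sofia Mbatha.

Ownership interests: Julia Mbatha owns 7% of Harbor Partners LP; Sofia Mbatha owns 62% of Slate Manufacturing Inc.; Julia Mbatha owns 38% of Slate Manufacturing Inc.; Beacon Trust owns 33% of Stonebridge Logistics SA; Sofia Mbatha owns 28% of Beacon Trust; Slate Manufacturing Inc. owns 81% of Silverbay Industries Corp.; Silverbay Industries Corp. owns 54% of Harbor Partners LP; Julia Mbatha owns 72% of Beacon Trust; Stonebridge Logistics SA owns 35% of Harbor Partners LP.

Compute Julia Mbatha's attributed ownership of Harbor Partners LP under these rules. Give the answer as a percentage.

By parent–child attribution (R2), Julia Mbatha is treated as also owning Sofia Mbatha's interest in Slate Manufacturing Inc, giving 38% + 62% = 100%.
By parent–child attribution (R2), Julia Mbatha is treated as also owning Sofia Mbatha's interest in Beacon Trust, giving 72% + 28% = 100%.
Chain via Slate Manufacturing Inc. → Silverbay Industries Corp. (R1): 100% × 81% × 54% = 43.74% of Harbor Partners LP.
Chain via Beacon Trust → Stonebridge Logistics SA (R1): 100% × 33% × 35% = 11.55% of Harbor Partners LP.
Direct interest in Harbor Partners LP: 7%.
Aggregating (R3): 43.74% + 11.55% + 7% = 62.29%.

62.29%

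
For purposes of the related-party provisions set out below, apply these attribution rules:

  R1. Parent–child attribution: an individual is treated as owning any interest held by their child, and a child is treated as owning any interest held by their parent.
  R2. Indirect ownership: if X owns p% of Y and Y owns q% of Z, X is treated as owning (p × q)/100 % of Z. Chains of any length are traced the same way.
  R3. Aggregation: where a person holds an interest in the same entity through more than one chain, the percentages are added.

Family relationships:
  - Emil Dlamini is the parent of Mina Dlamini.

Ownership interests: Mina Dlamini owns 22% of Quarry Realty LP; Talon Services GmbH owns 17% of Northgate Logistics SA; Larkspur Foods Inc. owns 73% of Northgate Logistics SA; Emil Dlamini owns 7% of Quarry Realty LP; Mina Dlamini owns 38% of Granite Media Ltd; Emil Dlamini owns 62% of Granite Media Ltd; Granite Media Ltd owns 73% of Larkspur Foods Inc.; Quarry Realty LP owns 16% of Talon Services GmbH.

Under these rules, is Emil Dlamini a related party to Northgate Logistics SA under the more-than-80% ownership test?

By parent–child attribution (R1), Emil Dlamini is treated as also owning Mina Dlamini's interest in Quarry Realty LP, giving 7% + 22% = 29%.
By parent–child attribution (R1), Emil Dlamini is treated as also owning Mina Dlamini's interest in Granite Media Ltd, giving 62% + 38% = 100%.
Chain via Quarry Realty LP → Talon Services GmbH (R2): 29% × 16% × 17% = 0.7888% of Northgate Logistics SA.
Chain via Granite Media Ltd → Larkspur Foods Inc. (R2): 100% × 73% × 73% = 53.29% of Northgate Logistics SA.
Aggregating (R3): 0.7888% + 53.29% = 54.0788%.
54.0788% does not exceed the 80% threshold, so Emil is not a related party to Northgate Logistics SA.

No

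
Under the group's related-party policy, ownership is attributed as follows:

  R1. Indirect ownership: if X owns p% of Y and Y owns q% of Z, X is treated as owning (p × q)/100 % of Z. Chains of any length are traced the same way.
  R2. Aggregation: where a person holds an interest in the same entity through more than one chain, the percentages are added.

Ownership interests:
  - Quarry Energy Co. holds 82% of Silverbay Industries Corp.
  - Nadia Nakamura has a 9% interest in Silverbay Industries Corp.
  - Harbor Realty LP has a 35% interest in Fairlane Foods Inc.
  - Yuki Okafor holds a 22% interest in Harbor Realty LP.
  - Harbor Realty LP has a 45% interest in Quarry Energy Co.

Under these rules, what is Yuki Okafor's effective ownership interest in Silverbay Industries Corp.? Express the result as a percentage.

8.118%

Chain via Harbor Realty LP → Quarry Energy Co. (R1): 22% × 45% × 82% = 8.118% of Silverbay Industries Corp.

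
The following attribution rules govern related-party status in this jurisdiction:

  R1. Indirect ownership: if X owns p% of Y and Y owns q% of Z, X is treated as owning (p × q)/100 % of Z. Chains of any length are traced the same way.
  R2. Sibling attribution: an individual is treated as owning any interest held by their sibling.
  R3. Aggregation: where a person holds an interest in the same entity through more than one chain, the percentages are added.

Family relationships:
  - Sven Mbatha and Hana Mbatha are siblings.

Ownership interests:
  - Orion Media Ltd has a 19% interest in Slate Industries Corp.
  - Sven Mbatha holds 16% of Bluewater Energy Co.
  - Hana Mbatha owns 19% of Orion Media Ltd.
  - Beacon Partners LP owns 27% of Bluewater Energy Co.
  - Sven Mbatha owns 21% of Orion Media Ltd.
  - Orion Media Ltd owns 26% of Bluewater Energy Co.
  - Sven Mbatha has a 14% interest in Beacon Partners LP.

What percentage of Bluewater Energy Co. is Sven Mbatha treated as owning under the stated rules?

30.18%

By sibling attribution (R2), Sven Mbatha is treated as also owning Hana Mbatha's interest in Orion Media Ltd, giving 21% + 19% = 40%.
Chain via Orion Media Ltd (R1): 40% × 26% = 10.4% of Bluewater Energy Co.
Chain via Beacon Partners LP (R1): 14% × 27% = 3.78% of Bluewater Energy Co.
Direct interest in Bluewater Energy Co: 16%.
Aggregating (R3): 10.4% + 3.78% + 16% = 30.18%.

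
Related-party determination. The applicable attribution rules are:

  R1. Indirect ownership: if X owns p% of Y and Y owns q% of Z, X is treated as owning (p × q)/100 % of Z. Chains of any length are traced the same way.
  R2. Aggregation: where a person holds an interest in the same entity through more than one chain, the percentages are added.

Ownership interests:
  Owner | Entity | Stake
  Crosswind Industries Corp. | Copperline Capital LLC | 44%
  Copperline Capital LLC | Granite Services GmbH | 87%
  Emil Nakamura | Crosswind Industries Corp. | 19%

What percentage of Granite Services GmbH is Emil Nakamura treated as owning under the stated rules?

Chain via Crosswind Industries Corp. → Copperline Capital LLC (R1): 19% × 44% × 87% = 7.2732% of Granite Services GmbH.

7.2732%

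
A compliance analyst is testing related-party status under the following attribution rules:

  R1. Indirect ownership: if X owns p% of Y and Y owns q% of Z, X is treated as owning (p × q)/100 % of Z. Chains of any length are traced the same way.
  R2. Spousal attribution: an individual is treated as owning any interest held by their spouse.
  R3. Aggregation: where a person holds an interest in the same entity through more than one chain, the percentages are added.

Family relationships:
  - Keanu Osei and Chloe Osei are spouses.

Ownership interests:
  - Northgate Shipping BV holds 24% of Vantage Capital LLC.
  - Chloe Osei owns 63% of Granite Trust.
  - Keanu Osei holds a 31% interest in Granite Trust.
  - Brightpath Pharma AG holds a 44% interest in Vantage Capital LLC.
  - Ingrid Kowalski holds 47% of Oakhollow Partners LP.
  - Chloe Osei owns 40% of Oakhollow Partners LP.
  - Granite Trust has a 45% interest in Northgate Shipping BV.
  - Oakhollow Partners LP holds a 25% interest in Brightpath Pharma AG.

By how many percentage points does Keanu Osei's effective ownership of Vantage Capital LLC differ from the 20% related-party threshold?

5.448

By spousal attribution (R2), Keanu Osei is treated as also owning Chloe Osei's interest in Granite Trust, giving 31% + 63% = 94%.
By spousal attribution (R2), Keanu Osei is treated as owning Chloe Osei's 40% interest in Oakhollow Partners LP.
Chain via Granite Trust → Northgate Shipping BV (R1): 94% × 45% × 24% = 10.152% of Vantage Capital LLC.
Chain via Oakhollow Partners LP → Brightpath Pharma AG (R1): 40% × 25% × 44% = 4.4% of Vantage Capital LLC.
Aggregating (R3): 10.152% + 4.4% = 14.552%.
14.552% falls short of the 20% threshold by 5.448 percentage points.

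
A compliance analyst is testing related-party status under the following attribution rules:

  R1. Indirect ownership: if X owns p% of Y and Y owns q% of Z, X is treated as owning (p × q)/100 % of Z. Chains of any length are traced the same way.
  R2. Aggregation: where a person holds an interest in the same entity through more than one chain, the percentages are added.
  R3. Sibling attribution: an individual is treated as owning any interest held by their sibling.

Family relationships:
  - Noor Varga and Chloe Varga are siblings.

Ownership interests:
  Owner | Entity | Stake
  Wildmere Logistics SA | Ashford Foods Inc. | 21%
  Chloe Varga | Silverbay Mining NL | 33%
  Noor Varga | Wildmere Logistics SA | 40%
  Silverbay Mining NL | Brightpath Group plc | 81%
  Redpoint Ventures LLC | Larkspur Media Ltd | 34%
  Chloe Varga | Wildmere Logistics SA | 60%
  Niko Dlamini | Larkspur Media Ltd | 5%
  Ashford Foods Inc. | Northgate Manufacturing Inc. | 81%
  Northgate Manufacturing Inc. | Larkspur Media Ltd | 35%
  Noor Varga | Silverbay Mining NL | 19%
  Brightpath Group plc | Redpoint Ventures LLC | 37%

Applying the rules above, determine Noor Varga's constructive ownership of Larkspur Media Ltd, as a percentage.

By sibling attribution (R3), Noor Varga is treated as also owning Chloe Varga's interest in Silverbay Mining NL, giving 19% + 33% = 52%.
By sibling attribution (R3), Noor Varga is treated as also owning Chloe Varga's interest in Wildmere Logistics SA, giving 40% + 60% = 100%.
Chain via Silverbay Mining NL → Brightpath Group plc → Redpoint Ventures LLC (R1): 52% × 81% × 37% × 34% = 5.298696% of Larkspur Media Ltd.
Chain via Wildmere Logistics SA → Ashford Foods Inc. → Northgate Manufacturing Inc. (R1): 100% × 21% × 81% × 35% = 5.9535% of Larkspur Media Ltd.
Aggregating (R2): 5.298696% + 5.9535% = 11.252196%.

11.252196%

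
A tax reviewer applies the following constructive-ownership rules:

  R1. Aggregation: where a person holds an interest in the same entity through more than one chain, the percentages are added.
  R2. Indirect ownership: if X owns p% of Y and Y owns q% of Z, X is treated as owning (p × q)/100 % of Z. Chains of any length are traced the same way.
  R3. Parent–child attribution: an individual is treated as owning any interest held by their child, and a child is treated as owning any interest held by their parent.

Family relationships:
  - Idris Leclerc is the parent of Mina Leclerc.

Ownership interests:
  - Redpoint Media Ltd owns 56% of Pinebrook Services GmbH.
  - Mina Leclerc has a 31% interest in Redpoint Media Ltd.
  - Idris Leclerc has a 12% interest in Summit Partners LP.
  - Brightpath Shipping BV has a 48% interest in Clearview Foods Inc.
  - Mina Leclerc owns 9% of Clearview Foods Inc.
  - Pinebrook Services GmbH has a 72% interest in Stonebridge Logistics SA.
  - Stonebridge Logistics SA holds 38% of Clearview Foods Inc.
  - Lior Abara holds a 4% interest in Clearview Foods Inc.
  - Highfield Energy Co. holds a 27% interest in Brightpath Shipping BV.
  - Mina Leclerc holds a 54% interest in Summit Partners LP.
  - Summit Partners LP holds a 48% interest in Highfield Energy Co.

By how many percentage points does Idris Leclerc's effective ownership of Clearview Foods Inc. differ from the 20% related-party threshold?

2.144576

By parent–child attribution (R3), Idris Leclerc is treated as also owning Mina Leclerc's interest in Summit Partners LP, giving 12% + 54% = 66%.
By parent–child attribution (R3), Idris Leclerc is treated as owning Mina Leclerc's 31% interest in Redpoint Media Ltd.
By parent–child attribution (R3), Idris Leclerc is treated as owning Mina Leclerc's 9% interest in Clearview Foods Inc.
Chain via Summit Partners LP → Highfield Energy Co. → Brightpath Shipping BV (R2): 66% × 48% × 27% × 48% = 4.105728% of Clearview Foods Inc.
Chain via Redpoint Media Ltd → Pinebrook Services GmbH → Stonebridge Logistics SA (R2): 31% × 56% × 72% × 38% = 4.749696% of Clearview Foods Inc.
Direct interest in Clearview Foods Inc: 9%.
Aggregating (R1): 4.105728% + 4.749696% + 9% = 17.855424%.
17.855424% falls short of the 20% threshold by 2.144576 percentage points.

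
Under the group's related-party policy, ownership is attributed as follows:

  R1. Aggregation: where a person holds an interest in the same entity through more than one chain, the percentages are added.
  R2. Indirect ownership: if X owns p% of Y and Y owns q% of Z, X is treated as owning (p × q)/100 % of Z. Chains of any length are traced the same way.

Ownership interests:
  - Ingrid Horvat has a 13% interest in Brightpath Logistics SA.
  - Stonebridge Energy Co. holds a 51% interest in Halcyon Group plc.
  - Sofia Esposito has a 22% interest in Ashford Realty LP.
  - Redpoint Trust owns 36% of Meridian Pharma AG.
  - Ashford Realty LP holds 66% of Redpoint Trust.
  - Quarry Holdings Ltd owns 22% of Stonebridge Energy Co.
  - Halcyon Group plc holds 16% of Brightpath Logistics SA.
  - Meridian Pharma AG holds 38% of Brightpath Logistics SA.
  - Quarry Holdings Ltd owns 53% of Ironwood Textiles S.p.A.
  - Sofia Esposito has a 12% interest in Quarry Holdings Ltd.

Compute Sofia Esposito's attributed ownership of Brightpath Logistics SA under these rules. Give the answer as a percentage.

2.20176%

Chain via Quarry Holdings Ltd → Stonebridge Energy Co. → Halcyon Group plc (R2): 12% × 22% × 51% × 16% = 0.215424% of Brightpath Logistics SA.
Chain via Ashford Realty LP → Redpoint Trust → Meridian Pharma AG (R2): 22% × 66% × 36% × 38% = 1.986336% of Brightpath Logistics SA.
Aggregating (R1): 0.215424% + 1.986336% = 2.20176%.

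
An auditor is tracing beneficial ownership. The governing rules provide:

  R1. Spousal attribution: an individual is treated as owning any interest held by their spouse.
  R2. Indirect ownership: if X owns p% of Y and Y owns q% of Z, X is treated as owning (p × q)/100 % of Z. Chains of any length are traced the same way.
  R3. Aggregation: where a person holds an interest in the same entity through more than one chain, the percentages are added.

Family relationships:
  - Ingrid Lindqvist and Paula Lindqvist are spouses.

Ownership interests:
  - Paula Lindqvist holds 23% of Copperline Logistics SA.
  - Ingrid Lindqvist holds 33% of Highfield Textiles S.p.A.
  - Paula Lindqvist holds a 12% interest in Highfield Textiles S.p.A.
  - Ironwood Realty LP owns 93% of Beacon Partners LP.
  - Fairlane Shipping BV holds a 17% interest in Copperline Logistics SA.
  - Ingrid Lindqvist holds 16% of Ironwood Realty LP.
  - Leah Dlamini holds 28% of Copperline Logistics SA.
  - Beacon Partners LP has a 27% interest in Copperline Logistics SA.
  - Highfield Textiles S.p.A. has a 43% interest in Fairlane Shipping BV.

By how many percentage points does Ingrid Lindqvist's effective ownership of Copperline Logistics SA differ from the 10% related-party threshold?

By spousal attribution (R1), Ingrid Lindqvist is treated as also owning Paula Lindqvist's interest in Highfield Textiles S.p.A, giving 33% + 12% = 45%.
By spousal attribution (R1), Ingrid Lindqvist is treated as owning Paula Lindqvist's 23% interest in Copperline Logistics SA.
Chain via Ironwood Realty LP → Beacon Partners LP (R2): 16% × 93% × 27% = 4.0176% of Copperline Logistics SA.
Chain via Highfield Textiles S.p.A. → Fairlane Shipping BV (R2): 45% × 43% × 17% = 3.2895% of Copperline Logistics SA.
Direct interest in Copperline Logistics SA: 23%.
Aggregating (R3): 4.0176% + 3.2895% + 23% = 30.3071%.
30.3071% exceeds the 10% threshold by 20.3071 percentage points.

20.3071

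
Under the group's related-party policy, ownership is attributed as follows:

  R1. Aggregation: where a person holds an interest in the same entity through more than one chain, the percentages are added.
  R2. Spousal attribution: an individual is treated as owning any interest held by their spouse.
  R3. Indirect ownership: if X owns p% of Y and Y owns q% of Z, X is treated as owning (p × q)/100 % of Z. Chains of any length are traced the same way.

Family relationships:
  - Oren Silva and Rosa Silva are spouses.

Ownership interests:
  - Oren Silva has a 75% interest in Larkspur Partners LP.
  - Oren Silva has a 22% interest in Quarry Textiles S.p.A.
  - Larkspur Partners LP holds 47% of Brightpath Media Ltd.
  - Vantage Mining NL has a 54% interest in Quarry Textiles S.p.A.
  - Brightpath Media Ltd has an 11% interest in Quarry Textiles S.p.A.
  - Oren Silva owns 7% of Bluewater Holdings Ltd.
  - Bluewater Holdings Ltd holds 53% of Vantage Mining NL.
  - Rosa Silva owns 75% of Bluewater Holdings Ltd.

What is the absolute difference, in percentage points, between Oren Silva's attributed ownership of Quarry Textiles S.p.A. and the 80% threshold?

30.6541

By spousal attribution (R2), Oren Silva is treated as also owning Rosa Silva's interest in Bluewater Holdings Ltd, giving 7% + 75% = 82%.
Chain via Larkspur Partners LP → Brightpath Media Ltd (R3): 75% × 47% × 11% = 3.8775% of Quarry Textiles S.p.A.
Chain via Bluewater Holdings Ltd → Vantage Mining NL (R3): 82% × 53% × 54% = 23.4684% of Quarry Textiles S.p.A.
Direct interest in Quarry Textiles S.p.A: 22%.
Aggregating (R1): 3.8775% + 23.4684% + 22% = 49.3459%.
49.3459% falls short of the 80% threshold by 30.6541 percentage points.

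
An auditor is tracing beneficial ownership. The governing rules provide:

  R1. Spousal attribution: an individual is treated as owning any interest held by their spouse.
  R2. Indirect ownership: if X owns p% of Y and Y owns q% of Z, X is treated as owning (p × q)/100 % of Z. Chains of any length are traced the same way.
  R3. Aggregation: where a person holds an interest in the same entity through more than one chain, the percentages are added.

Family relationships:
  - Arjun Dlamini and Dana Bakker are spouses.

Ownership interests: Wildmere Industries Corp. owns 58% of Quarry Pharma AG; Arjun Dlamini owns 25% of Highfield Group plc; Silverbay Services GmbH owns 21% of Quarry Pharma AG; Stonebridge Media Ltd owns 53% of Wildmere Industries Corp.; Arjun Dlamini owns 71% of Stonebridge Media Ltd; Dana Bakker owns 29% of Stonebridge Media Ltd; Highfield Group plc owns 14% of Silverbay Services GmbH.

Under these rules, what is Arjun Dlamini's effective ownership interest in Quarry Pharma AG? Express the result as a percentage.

By spousal attribution (R1), Arjun Dlamini is treated as also owning Dana Bakker's interest in Stonebridge Media Ltd, giving 71% + 29% = 100%.
Chain via Highfield Group plc → Silverbay Services GmbH (R2): 25% × 14% × 21% = 0.735% of Quarry Pharma AG.
Chain via Stonebridge Media Ltd → Wildmere Industries Corp. (R2): 100% × 53% × 58% = 30.74% of Quarry Pharma AG.
Aggregating (R3): 0.735% + 30.74% = 31.475%.

31.475%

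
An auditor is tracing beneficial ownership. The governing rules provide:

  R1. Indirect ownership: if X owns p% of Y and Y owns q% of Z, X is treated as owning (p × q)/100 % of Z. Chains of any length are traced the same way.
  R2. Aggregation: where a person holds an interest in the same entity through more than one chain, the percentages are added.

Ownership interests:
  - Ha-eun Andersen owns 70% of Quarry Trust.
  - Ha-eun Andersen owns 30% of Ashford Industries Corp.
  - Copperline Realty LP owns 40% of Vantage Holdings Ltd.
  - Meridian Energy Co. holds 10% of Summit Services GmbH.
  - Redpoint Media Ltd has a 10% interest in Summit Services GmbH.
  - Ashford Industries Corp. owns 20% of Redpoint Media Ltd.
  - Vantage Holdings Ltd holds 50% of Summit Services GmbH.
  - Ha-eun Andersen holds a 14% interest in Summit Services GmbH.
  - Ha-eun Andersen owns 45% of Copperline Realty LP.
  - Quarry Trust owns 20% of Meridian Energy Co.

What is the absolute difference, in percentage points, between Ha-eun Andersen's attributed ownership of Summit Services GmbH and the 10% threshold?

Chain via Quarry Trust → Meridian Energy Co. (R1): 70% × 20% × 10% = 1.4% of Summit Services GmbH.
Chain via Copperline Realty LP → Vantage Holdings Ltd (R1): 45% × 40% × 50% = 9% of Summit Services GmbH.
Chain via Ashford Industries Corp. → Redpoint Media Ltd (R1): 30% × 20% × 10% = 0.6% of Summit Services GmbH.
Direct interest in Summit Services GmbH: 14%.
Aggregating (R2): 1.4% + 9% + 0.6% + 14% = 25%.
25% exceeds the 10% threshold by 15 percentage points.

15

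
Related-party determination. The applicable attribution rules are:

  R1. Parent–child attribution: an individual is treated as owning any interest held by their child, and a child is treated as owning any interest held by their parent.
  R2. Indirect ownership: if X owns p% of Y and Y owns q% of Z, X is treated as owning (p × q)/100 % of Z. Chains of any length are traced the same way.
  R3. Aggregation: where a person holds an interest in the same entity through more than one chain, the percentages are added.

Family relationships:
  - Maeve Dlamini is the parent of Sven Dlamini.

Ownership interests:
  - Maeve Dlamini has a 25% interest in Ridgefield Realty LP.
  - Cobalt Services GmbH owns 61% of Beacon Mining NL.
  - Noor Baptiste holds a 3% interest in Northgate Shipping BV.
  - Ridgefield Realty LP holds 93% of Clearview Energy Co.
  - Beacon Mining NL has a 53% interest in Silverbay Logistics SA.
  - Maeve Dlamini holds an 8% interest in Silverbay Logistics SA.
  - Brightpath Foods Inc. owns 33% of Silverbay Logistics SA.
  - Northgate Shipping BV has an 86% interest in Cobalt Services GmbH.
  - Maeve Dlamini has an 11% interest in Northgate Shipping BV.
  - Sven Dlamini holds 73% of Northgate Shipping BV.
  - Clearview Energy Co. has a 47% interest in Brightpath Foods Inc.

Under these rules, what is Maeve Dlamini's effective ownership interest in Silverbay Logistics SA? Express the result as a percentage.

34.961267%

By parent–child attribution (R1), Maeve Dlamini is treated as also owning Sven Dlamini's interest in Northgate Shipping BV, giving 11% + 73% = 84%.
Chain via Ridgefield Realty LP → Clearview Energy Co. → Brightpath Foods Inc. (R2): 25% × 93% × 47% × 33% = 3.606075% of Silverbay Logistics SA.
Chain via Northgate Shipping BV → Cobalt Services GmbH → Beacon Mining NL (R2): 84% × 86% × 61% × 53% = 23.355192% of Silverbay Logistics SA.
Direct interest in Silverbay Logistics SA: 8%.
Aggregating (R3): 3.606075% + 23.355192% + 8% = 34.961267%.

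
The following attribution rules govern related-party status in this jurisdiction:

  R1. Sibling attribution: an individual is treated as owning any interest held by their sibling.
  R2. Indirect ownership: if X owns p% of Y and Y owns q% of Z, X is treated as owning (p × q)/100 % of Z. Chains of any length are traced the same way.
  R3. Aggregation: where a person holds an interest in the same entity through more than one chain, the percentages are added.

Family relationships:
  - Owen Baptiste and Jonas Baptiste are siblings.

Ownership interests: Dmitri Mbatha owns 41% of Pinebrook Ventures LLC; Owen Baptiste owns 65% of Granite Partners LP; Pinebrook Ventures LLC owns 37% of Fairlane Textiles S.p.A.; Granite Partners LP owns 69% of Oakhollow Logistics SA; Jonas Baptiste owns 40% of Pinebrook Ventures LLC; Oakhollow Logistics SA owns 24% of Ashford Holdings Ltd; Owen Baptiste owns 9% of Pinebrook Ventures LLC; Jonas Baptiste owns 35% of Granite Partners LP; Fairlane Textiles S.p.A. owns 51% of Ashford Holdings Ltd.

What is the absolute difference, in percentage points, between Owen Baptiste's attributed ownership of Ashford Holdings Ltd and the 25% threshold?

0.8063

By sibling attribution (R1), Owen Baptiste is treated as also owning Jonas Baptiste's interest in Granite Partners LP, giving 65% + 35% = 100%.
By sibling attribution (R1), Owen Baptiste is treated as also owning Jonas Baptiste's interest in Pinebrook Ventures LLC, giving 9% + 40% = 49%.
Chain via Granite Partners LP → Oakhollow Logistics SA (R2): 100% × 69% × 24% = 16.56% of Ashford Holdings Ltd.
Chain via Pinebrook Ventures LLC → Fairlane Textiles S.p.A. (R2): 49% × 37% × 51% = 9.2463% of Ashford Holdings Ltd.
Aggregating (R3): 16.56% + 9.2463% = 25.8063%.
25.8063% exceeds the 25% threshold by 0.8063 percentage points.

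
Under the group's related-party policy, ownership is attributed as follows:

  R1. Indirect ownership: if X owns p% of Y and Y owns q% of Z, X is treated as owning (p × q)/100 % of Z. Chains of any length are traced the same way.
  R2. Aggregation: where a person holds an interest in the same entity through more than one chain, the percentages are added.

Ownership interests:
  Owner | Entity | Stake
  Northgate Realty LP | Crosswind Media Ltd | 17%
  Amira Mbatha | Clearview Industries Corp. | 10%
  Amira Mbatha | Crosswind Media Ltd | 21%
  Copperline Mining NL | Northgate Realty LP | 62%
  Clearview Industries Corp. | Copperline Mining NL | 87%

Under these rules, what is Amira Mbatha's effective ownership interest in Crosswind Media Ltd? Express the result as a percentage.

21.91698%

Chain via Clearview Industries Corp. → Copperline Mining NL → Northgate Realty LP (R1): 10% × 87% × 62% × 17% = 0.91698% of Crosswind Media Ltd.
Direct interest in Crosswind Media Ltd: 21%.
Aggregating (R2): 0.91698% + 21% = 21.91698%.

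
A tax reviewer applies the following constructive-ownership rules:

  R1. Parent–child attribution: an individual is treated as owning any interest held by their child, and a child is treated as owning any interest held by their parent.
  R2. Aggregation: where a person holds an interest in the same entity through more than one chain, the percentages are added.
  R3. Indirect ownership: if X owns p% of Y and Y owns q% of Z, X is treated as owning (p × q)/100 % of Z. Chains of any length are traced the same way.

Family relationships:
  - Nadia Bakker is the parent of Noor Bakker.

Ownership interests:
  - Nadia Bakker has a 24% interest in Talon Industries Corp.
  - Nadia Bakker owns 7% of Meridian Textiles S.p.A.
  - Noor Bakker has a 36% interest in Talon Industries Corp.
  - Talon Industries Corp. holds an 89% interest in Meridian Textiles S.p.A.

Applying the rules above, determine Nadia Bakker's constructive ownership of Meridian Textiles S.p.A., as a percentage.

By parent–child attribution (R1), Nadia Bakker is treated as also owning Noor Bakker's interest in Talon Industries Corp, giving 24% + 36% = 60%.
Chain via Talon Industries Corp. (R3): 60% × 89% = 53.4% of Meridian Textiles S.p.A.
Direct interest in Meridian Textiles S.p.A: 7%.
Aggregating (R2): 53.4% + 7% = 60.4%.

60.4%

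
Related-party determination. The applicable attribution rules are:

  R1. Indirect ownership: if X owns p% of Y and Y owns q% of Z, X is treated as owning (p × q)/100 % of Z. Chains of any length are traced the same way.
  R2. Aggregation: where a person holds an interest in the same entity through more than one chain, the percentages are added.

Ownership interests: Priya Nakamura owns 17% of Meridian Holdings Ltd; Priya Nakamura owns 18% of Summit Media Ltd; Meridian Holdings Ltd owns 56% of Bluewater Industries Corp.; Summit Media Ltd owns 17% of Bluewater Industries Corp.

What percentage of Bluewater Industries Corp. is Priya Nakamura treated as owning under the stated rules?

12.58%

Chain via Meridian Holdings Ltd (R1): 17% × 56% = 9.52% of Bluewater Industries Corp.
Chain via Summit Media Ltd (R1): 18% × 17% = 3.06% of Bluewater Industries Corp.
Aggregating (R2): 9.52% + 3.06% = 12.58%.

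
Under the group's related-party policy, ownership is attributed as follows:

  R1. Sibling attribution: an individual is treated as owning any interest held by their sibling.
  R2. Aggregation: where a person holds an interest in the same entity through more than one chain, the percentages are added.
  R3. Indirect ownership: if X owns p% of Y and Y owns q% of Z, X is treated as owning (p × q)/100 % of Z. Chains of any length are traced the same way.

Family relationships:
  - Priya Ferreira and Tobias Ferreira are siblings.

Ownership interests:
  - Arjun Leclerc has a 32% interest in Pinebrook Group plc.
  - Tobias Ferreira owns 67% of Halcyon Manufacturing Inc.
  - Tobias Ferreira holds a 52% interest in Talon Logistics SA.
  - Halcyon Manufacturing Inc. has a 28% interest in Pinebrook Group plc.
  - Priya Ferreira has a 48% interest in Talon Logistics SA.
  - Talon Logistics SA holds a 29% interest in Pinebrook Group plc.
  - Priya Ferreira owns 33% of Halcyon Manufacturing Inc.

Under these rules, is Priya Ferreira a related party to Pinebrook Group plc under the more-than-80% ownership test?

By sibling attribution (R1), Priya Ferreira is treated as also owning Tobias Ferreira's interest in Talon Logistics SA, giving 48% + 52% = 100%.
By sibling attribution (R1), Priya Ferreira is treated as also owning Tobias Ferreira's interest in Halcyon Manufacturing Inc, giving 33% + 67% = 100%.
Chain via Talon Logistics SA (R3): 100% × 29% = 29% of Pinebrook Group plc.
Chain via Halcyon Manufacturing Inc. (R3): 100% × 28% = 28% of Pinebrook Group plc.
Aggregating (R2): 29% + 28% = 57%.
57% does not exceed the 80% threshold, so Priya is not a related party to Pinebrook Group plc.

No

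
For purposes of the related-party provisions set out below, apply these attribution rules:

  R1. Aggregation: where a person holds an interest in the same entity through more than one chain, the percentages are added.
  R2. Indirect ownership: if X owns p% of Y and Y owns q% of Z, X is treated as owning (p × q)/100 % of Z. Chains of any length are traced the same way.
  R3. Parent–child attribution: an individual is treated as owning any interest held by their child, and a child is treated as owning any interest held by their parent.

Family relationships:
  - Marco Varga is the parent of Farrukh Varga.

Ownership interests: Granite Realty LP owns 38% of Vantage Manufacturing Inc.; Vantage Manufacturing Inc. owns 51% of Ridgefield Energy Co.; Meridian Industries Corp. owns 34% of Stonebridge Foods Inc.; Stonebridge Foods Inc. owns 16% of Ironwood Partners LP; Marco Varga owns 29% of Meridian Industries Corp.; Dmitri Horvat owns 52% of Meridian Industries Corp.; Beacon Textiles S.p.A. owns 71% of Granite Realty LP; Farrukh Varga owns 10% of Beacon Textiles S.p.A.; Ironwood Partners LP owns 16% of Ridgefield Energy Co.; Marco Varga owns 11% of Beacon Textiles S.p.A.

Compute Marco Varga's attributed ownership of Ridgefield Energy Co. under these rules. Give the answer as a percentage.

3.141974%

By parent–child attribution (R3), Marco Varga is treated as also owning Farrukh Varga's interest in Beacon Textiles S.p.A, giving 11% + 10% = 21%.
Chain via Beacon Textiles S.p.A. → Granite Realty LP → Vantage Manufacturing Inc. (R2): 21% × 71% × 38% × 51% = 2.889558% of Ridgefield Energy Co.
Chain via Meridian Industries Corp. → Stonebridge Foods Inc. → Ironwood Partners LP (R2): 29% × 34% × 16% × 16% = 0.252416% of Ridgefield Energy Co.
Aggregating (R1): 2.889558% + 0.252416% = 3.141974%.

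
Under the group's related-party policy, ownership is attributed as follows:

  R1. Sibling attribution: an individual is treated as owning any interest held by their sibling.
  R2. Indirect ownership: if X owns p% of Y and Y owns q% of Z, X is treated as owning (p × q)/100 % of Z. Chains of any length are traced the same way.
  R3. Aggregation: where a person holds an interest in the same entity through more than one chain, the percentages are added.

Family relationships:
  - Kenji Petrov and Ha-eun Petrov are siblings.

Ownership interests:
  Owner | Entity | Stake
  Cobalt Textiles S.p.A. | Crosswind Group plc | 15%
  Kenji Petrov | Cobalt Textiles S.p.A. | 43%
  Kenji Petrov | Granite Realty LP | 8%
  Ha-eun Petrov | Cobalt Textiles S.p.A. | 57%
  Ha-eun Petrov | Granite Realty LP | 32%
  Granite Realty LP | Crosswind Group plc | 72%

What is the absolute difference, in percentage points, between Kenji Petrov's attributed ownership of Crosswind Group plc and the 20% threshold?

By sibling attribution (R1), Kenji Petrov is treated as also owning Ha-eun Petrov's interest in Granite Realty LP, giving 8% + 32% = 40%.
By sibling attribution (R1), Kenji Petrov is treated as also owning Ha-eun Petrov's interest in Cobalt Textiles S.p.A, giving 43% + 57% = 100%.
Chain via Granite Realty LP (R2): 40% × 72% = 28.8% of Crosswind Group plc.
Chain via Cobalt Textiles S.p.A. (R2): 100% × 15% = 15% of Crosswind Group plc.
Aggregating (R3): 28.8% + 15% = 43.8%.
43.8% exceeds the 20% threshold by 23.8 percentage points.

23.8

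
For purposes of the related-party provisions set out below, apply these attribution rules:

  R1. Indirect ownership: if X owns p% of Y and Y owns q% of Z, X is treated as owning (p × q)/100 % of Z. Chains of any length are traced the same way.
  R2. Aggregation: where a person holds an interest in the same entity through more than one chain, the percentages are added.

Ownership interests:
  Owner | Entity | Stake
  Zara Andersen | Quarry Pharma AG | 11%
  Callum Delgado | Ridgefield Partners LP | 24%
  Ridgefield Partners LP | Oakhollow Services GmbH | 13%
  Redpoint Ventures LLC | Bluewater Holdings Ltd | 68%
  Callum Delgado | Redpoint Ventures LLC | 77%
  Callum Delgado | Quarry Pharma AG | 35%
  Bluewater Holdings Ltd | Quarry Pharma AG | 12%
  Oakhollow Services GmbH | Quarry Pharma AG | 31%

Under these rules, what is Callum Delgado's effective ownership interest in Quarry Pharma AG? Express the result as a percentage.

Chain via Ridgefield Partners LP → Oakhollow Services GmbH (R1): 24% × 13% × 31% = 0.9672% of Quarry Pharma AG.
Chain via Redpoint Ventures LLC → Bluewater Holdings Ltd (R1): 77% × 68% × 12% = 6.2832% of Quarry Pharma AG.
Direct interest in Quarry Pharma AG: 35%.
Aggregating (R2): 0.9672% + 6.2832% + 35% = 42.2504%.

42.2504%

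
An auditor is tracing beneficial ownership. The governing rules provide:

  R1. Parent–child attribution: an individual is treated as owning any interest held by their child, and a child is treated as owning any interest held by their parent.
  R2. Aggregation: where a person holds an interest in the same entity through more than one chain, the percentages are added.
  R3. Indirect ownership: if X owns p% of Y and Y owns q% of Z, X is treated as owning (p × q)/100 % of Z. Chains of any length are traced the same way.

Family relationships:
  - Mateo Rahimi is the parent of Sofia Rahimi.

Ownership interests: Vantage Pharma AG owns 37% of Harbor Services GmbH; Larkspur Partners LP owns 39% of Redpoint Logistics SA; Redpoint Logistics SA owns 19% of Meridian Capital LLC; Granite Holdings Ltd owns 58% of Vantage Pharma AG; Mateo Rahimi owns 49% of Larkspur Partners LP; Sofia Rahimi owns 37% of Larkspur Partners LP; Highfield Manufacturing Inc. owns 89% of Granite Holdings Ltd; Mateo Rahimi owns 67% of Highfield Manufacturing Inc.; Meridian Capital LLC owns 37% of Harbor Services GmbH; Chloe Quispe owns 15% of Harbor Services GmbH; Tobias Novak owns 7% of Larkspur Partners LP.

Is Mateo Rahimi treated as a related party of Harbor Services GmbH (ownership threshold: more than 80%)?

By parent–child attribution (R1), Mateo Rahimi is treated as also owning Sofia Rahimi's interest in Larkspur Partners LP, giving 49% + 37% = 86%.
Chain via Larkspur Partners LP → Redpoint Logistics SA → Meridian Capital LLC (R3): 86% × 39% × 19% × 37% = 2.357862% of Harbor Services GmbH.
Chain via Highfield Manufacturing Inc. → Granite Holdings Ltd → Vantage Pharma AG (R3): 67% × 89% × 58% × 37% = 12.796598% of Harbor Services GmbH.
Aggregating (R2): 2.357862% + 12.796598% = 15.15446%.
15.15446% does not exceed the 80% threshold, so Mateo is not a related party to Harbor Services GmbH.

No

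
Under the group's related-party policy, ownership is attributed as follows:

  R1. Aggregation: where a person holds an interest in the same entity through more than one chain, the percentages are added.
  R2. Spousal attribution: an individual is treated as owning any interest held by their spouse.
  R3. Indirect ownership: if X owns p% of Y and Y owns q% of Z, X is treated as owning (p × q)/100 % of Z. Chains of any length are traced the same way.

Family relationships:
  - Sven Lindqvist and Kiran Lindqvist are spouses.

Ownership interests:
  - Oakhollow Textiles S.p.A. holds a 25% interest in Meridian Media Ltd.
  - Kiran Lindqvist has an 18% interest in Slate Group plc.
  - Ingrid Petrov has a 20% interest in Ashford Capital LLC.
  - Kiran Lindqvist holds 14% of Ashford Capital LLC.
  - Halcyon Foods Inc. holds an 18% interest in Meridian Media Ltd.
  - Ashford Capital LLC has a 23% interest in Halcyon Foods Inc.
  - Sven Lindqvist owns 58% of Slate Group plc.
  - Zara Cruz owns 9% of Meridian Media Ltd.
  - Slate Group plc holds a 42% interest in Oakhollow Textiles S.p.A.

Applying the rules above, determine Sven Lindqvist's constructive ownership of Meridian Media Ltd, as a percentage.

8.5596%

By spousal attribution (R2), Sven Lindqvist is treated as also owning Kiran Lindqvist's interest in Slate Group plc, giving 58% + 18% = 76%.
By spousal attribution (R2), Sven Lindqvist is treated as owning Kiran Lindqvist's 14% interest in Ashford Capital LLC.
Chain via Slate Group plc → Oakhollow Textiles S.p.A. (R3): 76% × 42% × 25% = 7.98% of Meridian Media Ltd.
Chain via Ashford Capital LLC → Halcyon Foods Inc. (R3): 14% × 23% × 18% = 0.5796% of Meridian Media Ltd.
Aggregating (R1): 7.98% + 0.5796% = 8.5596%.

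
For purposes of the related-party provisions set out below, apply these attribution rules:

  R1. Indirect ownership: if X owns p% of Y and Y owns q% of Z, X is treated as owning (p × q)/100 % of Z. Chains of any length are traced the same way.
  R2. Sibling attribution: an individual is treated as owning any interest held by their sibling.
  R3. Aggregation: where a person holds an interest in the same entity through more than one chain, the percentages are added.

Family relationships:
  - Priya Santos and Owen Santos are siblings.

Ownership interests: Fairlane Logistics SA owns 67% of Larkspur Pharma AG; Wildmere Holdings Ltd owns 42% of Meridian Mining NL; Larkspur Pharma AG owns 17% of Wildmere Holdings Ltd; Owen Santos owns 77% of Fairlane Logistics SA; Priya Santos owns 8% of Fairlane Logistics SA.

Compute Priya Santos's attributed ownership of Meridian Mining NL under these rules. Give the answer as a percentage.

By sibling attribution (R2), Priya Santos is treated as also owning Owen Santos's interest in Fairlane Logistics SA, giving 8% + 77% = 85%.
Chain via Fairlane Logistics SA → Larkspur Pharma AG → Wildmere Holdings Ltd (R1): 85% × 67% × 17% × 42% = 4.06623% of Meridian Mining NL.

4.06623%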